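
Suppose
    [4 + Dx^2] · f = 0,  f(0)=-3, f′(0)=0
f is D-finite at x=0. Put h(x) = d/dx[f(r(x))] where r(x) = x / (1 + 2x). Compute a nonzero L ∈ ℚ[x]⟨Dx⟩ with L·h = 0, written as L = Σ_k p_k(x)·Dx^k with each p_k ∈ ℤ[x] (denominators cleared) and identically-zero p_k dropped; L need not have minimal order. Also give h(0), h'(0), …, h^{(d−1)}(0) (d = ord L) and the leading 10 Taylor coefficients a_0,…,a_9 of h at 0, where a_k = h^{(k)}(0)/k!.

L = (28 + 96·x + 96·x^2) + (12 + 72·x + 144·x^2 + 96·x^3)·Dx + (1 + 8·x + 24·x^2 + 32·x^3 + 16·x^4)·Dx^2  (order 2).
h: a_k = 0, 12, -72, 280, -880, 12008/5, -29232/5, 267184/21, -843936/35, 34084808/945, …
ICs: h(0) = 0, h′(0) = 12.

f: a_k = -3, 0, 6, 0, -2, 0, 4/15, 0, -2/105, 0, …
L₀ from L_f via x↦r, Dx↦r'^{-1}Dx.
h=h₀': d/dx-closure on L₀ ⇒ L.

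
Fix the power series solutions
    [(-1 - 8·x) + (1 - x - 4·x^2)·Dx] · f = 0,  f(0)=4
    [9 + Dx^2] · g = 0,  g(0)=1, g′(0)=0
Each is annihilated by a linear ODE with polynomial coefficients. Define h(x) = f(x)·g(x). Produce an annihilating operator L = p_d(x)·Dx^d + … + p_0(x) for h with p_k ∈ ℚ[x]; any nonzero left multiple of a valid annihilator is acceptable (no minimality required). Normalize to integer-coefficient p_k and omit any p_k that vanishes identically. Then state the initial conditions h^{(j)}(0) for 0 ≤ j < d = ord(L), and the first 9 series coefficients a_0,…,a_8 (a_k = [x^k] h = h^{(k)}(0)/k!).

L = (-1 + 9·x + 36·x^2) + (2 + 16·x)·Dx + (-1 + x + 4·x^2)·Dx^2  (order 2).
h: a_k = 4, 4, 2, 18, 79/2, 223/2, 5309/20, 14229/20, 1986769/1120, …
ICs: h(0) = 4, h′(0) = 4.

f: a_k = 4, 4, 20, 36, 116, 260, 724, 1764, 4660, …
g: a_k = 1, 0, -9/2, 0, 27/8, 0, -81/80, 0, 729/4480, …
f·g: L₀ = L_f ⊗_s L_g, ord ≤ 1·2.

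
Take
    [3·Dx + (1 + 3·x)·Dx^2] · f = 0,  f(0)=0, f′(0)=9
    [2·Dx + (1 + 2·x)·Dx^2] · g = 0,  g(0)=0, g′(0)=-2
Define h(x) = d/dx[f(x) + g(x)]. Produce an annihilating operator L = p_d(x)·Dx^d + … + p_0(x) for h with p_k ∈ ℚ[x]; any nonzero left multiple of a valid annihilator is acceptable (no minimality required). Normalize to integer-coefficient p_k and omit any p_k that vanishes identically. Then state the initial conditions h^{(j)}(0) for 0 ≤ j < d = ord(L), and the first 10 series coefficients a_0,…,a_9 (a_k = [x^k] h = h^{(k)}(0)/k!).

L = 12 + (10 + 24·x)·Dx + (1 + 5·x + 6·x^2)·Dx^2  (order 2).
h: a_k = 7, -23, 73, -227, 697, -2123, 6433, -19427, 58537, -176123, …
ICs: h(0) = 7, h′(0) = -23.

f: a_k = 0, 9, -27/2, 27, -243/4, 729/5, -729/2, 6561/7, -19683/8, 6561, …
g: a_k = 0, -2, 2, -8/3, 4, -32/5, 32/3, -128/7, 32, -512/9, …
h₀=f+g: left-lcm gives L₀, ord ≤ 4.
h₀' ⇒ L via d/dx closure of L₀.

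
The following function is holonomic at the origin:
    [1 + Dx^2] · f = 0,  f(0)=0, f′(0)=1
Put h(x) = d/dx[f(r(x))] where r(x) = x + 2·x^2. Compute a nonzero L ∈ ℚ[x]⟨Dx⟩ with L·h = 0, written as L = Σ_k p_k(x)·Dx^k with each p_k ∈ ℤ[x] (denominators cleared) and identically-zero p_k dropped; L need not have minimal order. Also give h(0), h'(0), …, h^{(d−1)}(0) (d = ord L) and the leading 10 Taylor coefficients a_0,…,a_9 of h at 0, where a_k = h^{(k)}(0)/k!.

f: a_k = 0, 1, 0, -1/6, 0, 1/120, 0, -1/5040, 0, 1/362880, …
Substitute x→r, Dx→(1/r')Dx; clear ⇒ L₀.
Derive L from L₀ (diff closure).
L = (49 + 16·x + 96·x^2 + 256·x^3 + 256·x^4) + (-12 - 48·x)·Dx + (1 + 8·x + 16·x^2)·Dx^2  (order 2).
h: a_k = 1, 4, -1/2, -4, -239/24, -15/2, 1679/720, 239/45, 235873/40320, 473/224, …
ICs: h(0) = 1, h′(0) = 4.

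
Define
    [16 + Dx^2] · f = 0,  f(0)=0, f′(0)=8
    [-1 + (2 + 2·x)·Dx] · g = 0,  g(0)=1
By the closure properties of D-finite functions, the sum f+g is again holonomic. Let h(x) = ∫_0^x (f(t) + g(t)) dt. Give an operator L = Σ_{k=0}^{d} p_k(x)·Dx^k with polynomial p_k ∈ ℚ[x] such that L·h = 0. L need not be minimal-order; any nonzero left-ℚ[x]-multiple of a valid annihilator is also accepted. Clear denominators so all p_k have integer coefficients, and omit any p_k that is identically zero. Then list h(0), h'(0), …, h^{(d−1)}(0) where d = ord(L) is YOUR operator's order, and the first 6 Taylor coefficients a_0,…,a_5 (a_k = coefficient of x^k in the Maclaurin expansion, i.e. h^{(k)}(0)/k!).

L = (-1072 - 2048·x - 1024·x^2)·Dx + (2016 + 6112·x + 6144·x^2 + 2048·x^3)·Dx^2 + (-67 - 128·x - 64·x^2)·Dx^3 + (126 + 382·x + 384·x^2 + 128·x^3)·Dx^4  (order 4).
h: a_k = 0, 1, 17/4, -1/24, -1021/192, -1/128, …
ICs: h(0) = 0, h′(0) = 1, h′′(0) = 17/2, h′′′(0) = -1/4.

f: a_k = 0, 8, 0, -64/3, 0, 256/15, …
g: a_k = 1, 1/2, -1/8, 1/16, -5/128, 7/256, …
h₀=f+g: left-lcm gives L₀, ord ≤ 3.
h=∫₀ˣh₀: take L = L₀·Dx.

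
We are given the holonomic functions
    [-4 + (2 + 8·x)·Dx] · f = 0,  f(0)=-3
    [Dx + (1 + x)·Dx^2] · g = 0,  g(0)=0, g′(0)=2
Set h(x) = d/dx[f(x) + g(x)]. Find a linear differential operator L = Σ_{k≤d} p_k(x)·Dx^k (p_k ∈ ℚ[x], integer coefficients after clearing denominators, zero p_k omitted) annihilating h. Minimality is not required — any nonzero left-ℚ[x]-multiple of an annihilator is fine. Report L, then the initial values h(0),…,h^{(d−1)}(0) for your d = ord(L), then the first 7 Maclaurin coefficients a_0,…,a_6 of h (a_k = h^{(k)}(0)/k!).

f: a_k = -3, -6, 6, -12, 30, -84, 252, …
g: a_k = 0, 2, -1, 2/3, -1/2, 2/5, -1/3, …
Weyl lclm of L_f,L_g ⇒ L₀ (ord ≤ 3).
Differentiate: ansatz ord ≤ ord L₀ ⇒ L.
L = (-8 + 4·x) + (-10 - 8·x + 20·x^2)·Dx + (-1 - 3·x + 6·x^2 + 8·x^3)·Dx^2  (order 2).
h: a_k = -4, 10, -34, 118, -418, 1510, -5542, …
ICs: h(0) = -4, h′(0) = 10.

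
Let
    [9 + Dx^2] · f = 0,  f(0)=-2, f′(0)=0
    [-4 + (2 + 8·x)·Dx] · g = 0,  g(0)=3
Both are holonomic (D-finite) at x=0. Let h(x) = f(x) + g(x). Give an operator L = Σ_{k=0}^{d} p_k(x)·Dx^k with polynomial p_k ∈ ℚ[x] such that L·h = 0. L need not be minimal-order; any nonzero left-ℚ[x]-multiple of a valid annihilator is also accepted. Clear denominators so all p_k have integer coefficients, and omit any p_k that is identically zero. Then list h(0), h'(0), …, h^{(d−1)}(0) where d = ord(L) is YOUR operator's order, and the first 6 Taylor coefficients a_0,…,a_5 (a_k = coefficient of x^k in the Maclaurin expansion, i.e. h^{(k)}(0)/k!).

L = (-378 - 1296·x - 2592·x^2) + (45 + 828·x + 3888·x^2 + 5184·x^3)·Dx + (-42 - 144·x - 288·x^2)·Dx^2 + (5 + 92·x + 432·x^2 + 576·x^3)·Dx^3  (order 3).
h: a_k = 1, 6, 3, 12, -147/4, 84, …
ICs: h(0) = 1, h′(0) = 6, h′′(0) = 6.

f: a_k = -2, 0, 9, 0, -27/4, 0, …
g: a_k = 3, 6, -6, 12, -30, 84, …
f+g: L₀ = lclm(L_f,L_g), ord ≤ 2+1.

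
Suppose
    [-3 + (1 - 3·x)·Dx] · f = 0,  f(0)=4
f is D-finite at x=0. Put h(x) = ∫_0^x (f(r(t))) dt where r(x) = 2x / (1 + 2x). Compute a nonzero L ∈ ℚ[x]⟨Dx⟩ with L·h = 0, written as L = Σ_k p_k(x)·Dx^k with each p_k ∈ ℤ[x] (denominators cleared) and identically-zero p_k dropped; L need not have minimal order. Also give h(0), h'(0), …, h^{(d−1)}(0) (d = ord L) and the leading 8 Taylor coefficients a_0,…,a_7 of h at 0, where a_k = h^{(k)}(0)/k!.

f: a_k = 4, 12, 36, 108, 324, 972, 2916, 8748, …
L₀ from L_f via x↦r, Dx↦r'^{-1}Dx.
h=∫₀ˣh₀: take L = L₀·Dx.
L = 6·Dx + (-1 + 2·x + 8·x^2)·Dx^2  (order 2).
h: a_k = 0, 4, 12, 32, 96, 1536/5, 1024, 24576/7, …
ICs: h(0) = 0, h′(0) = 4.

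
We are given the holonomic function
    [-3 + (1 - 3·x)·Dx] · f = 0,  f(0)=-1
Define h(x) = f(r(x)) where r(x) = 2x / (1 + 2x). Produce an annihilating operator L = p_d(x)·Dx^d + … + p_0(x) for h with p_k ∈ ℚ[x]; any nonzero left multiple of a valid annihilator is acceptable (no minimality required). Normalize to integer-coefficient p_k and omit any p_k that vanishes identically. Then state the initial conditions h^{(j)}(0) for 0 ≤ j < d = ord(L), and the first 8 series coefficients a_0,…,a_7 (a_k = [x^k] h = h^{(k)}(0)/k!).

f: a_k = -1, -3, -9, -27, -81, -243, -729, -2187, …
L₀ from L_f via x↦r, Dx↦r'^{-1}Dx.
L = 6 + (-1 + 2·x + 8·x^2)·Dx  (order 1).
h: a_k = -1, -6, -24, -96, -384, -1536, -6144, -24576, …
ICs: h(0) = -1.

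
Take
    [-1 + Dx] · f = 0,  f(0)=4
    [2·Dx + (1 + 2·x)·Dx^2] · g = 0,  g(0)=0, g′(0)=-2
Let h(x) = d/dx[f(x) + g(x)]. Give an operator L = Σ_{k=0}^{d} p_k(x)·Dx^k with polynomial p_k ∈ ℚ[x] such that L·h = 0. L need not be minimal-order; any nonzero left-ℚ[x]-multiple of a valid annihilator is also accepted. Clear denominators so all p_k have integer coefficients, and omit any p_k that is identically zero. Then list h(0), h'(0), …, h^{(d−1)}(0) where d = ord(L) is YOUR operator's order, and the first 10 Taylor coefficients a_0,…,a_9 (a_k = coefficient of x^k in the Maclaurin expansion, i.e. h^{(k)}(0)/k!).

f: a_k = 4, 4, 2, 2/3, 1/6, 1/30, 1/180, 1/1260, 1/10080, 1/90720, …
g: a_k = 0, -2, 2, -8/3, 4, -32/5, 32/3, -128/7, 32, -512/9, …
f+g: L₀ = lclm(L_f,L_g), ord ≤ 1+2.
Derive L from L₀ (diff closure).
L = (-10 - 4·x) + (7 - 4·x - 4·x^2)·Dx + (3 + 8·x + 4·x^2)·Dx^2  (order 2).
h: a_k = 2, 8, -6, 50/3, -191/6, 1921/30, -23039/180, 322561/1260, -5160959/10080, 92897281/90720, …
ICs: h(0) = 2, h′(0) = 8.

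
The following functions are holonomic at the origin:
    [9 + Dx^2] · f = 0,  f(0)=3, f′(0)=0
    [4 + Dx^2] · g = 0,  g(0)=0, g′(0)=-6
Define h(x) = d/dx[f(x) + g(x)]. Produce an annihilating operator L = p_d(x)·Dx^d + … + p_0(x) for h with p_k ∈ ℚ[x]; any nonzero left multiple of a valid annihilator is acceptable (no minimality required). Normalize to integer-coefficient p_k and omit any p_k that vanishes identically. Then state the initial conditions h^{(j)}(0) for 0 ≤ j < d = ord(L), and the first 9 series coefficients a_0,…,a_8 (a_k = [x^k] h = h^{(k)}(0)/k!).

f: a_k = 3, 0, -27/2, 0, 81/8, 0, -243/80, 0, 2187/4480, …
g: a_k = 0, -6, 0, 4, 0, -4/5, 0, 8/105, 0, …
f+g: L₀ = lclm(L_f,L_g), ord ≤ 2+2.
h=h₀': d/dx-closure on L₀ ⇒ L.
L = 36 + 13·Dx^2 + Dx^4  (order 4).
h: a_k = -6, -27, 12, 81/2, -4, -729/40, 8/15, 2187/560, -4/105, …
ICs: h(0) = -6, h′(0) = -27, h′′(0) = 24, h′′′(0) = 243.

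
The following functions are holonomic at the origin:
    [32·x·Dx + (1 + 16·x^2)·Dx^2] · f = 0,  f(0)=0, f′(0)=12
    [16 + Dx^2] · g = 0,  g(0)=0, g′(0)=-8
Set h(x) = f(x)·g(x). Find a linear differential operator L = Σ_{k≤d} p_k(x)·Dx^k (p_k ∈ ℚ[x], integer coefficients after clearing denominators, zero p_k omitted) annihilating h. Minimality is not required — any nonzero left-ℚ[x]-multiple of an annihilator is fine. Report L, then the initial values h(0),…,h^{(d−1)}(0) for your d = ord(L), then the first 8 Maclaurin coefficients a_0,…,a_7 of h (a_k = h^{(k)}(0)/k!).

L = (1280 + 53248·x^2 + 360448·x^4 + 2097152·x^6 + 8388608·x^8) + (1536·x + 40960·x^3 + 393216·x^5 + 2097152·x^7)·Dx + (96 + 4096·x^2 + 36864·x^4 + 262144·x^6 + 1048576·x^8)·Dx^2 + (96·x + 2560·x^3 + 24576·x^5 + 131072·x^7)·Dx^3 + (1 + 48·x^2 + 896·x^4 + 8192·x^6 + 32768·x^8)·Dx^4  (order 4).
h: a_k = 0, 0, -96, 0, 768, 0, -19456/3, 0, …
ICs: h(0) = 0, h′(0) = 0, h′′(0) = -192, h′′′(0) = 0.

f: a_k = 0, 12, 0, -64, 0, 3072/5, 0, -49152/7, …
g: a_k = 0, -8, 0, 64/3, 0, -256/15, 0, 2048/315, …
Sym-product of L_f,L_g gives L₀ (≤ ord 4).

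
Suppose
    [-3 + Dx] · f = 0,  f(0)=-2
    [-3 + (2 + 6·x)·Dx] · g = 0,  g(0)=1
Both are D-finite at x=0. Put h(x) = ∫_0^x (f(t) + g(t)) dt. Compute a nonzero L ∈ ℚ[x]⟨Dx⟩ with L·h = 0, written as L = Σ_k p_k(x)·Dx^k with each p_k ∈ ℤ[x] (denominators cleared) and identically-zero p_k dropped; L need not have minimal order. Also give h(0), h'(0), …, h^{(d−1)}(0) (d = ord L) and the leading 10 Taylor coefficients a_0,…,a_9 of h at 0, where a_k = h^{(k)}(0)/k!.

L = (27 + 54·x)·Dx + (-15 - 72·x - 108·x^2)·Dx^2 + (2 + 18·x + 36·x^2)·Dx^3  (order 3).
h: a_k = 0, -1, -9/4, -27/8, -117/64, -1269/640, 1107/2560, -86913/35840, 2463777/573440, -10987407/1146880, …
ICs: h(0) = 0, h′(0) = -1, h′′(0) = -9/2.

f: a_k = -2, -6, -9, -9, -27/4, -81/20, -81/40, -243/280, -729/2240, -243/2240, …
g: a_k = 1, 3/2, -9/8, 27/16, -405/128, 1701/256, -15309/1024, 72171/2048, -2814669/32768, 14073345/65536, …
f+g: L₀ = lclm(L_f,L_g), ord ≤ 1+1.
∫: right-multiply L₀ by Dx.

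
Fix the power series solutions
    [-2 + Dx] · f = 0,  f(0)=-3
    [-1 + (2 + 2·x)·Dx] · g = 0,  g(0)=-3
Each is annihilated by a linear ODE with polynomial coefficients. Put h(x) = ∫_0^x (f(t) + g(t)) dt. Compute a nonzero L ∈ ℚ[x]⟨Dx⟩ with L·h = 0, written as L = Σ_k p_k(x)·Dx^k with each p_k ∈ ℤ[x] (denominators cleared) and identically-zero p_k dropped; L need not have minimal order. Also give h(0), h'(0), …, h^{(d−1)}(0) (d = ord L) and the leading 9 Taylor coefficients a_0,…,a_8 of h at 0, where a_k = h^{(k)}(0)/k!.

f: a_k = -3, -6, -6, -4, -2, -4/5, -4/15, -8/105, -2/105, …
g: a_k = -3, -3/2, 3/8, -3/16, 15/128, -21/256, 63/1024, -99/2048, 1287/32768, …
f+g: L₀ = lclm(L_f,L_g), ord ≤ 1+1.
∫: right-multiply L₀ by Dx.
L = (10 + 8·x)·Dx + (-17 - 32·x - 16·x^2)·Dx^2 + (6 + 14·x + 8·x^2)·Dx^3  (order 3).
h: a_k = 0, -6, -15/4, -15/8, -67/64, -241/640, -1129/7680, -3151/107520, -26779/1720320, …
ICs: h(0) = 0, h′(0) = -6, h′′(0) = -15/2.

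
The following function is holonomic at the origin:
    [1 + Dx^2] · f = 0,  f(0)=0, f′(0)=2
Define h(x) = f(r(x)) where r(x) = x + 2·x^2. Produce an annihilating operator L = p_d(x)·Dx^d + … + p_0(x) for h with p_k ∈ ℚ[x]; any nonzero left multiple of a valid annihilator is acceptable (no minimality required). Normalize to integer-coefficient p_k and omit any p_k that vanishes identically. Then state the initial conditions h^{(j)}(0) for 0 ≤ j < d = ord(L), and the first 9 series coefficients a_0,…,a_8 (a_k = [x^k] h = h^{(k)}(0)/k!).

L = (1 + 12·x + 48·x^2 + 64·x^3) - 4·Dx + (1 + 4·x)·Dx^2  (order 2).
h: a_k = 0, 2, 4, -1/3, -2, -239/60, -5/2, 1679/2520, 239/180, …
ICs: h(0) = 0, h′(0) = 2.

f: a_k = 0, 2, 0, -1/3, 0, 1/60, 0, -1/2520, 0, …
h₀=f(r): pull back L_f along r ⇒ L₀.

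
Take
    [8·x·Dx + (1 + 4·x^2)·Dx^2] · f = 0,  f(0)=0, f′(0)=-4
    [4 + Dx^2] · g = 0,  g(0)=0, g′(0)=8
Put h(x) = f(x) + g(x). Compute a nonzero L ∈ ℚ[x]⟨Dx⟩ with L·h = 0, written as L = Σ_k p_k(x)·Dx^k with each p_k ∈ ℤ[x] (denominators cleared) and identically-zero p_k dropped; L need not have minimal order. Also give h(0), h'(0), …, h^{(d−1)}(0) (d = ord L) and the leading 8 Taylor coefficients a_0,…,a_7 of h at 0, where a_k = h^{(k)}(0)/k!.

L = (-352·x + 1792·x^3 + 512·x^5)·Dx + (-4 + 112·x^2 + 576·x^4 + 256·x^6)·Dx^2 + (-88·x + 448·x^3 + 128·x^5)·Dx^3 + (-1 + 28·x^2 + 144·x^4 + 64·x^6)·Dx^4  (order 4).
h: a_k = 0, 4, 0, 0, 0, -176/15, 0, 11488/315, …
ICs: h(0) = 0, h′(0) = 4, h′′(0) = 0, h′′′(0) = 0.

f: a_k = 0, -4, 0, 16/3, 0, -64/5, 0, 256/7, …
g: a_k = 0, 8, 0, -16/3, 0, 16/15, 0, -32/315, …
h₀=f+g: left-lcm gives L₀, ord ≤ 4.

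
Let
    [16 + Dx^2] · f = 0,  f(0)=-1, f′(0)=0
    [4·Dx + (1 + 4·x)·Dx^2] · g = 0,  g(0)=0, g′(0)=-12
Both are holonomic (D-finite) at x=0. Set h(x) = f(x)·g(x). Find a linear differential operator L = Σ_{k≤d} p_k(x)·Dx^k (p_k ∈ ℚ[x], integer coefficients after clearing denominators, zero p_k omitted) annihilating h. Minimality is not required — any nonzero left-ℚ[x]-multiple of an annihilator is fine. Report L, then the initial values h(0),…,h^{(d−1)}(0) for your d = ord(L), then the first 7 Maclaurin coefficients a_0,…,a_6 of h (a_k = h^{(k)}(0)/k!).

L = (-768 + 6144·x + 77824·x^2 + 262144·x^3 + 262144·x^4) + (256 + 5120·x + 24576·x^2 + 32768·x^3)·Dx + (1280·x + 10752·x^2 + 32768·x^3 + 32768·x^4)·Dx^2 + (16 + 320·x + 1536·x^2 + 2048·x^3)·Dx^3 + (3 + 56·x + 368·x^2 + 1024·x^3 + 1024·x^4)·Dx^4  (order 4).
h: a_k = 0, 12, -24, -32, 0, 1152/5, -768, …
ICs: h(0) = 0, h′(0) = 12, h′′(0) = -48, h′′′(0) = -192.

f: a_k = -1, 0, 8, 0, -32/3, 0, 256/45, …
g: a_k = 0, -12, 24, -64, 192, -3072/5, 2048, …
Sym-product of L_f,L_g gives L₀ (≤ ord 4).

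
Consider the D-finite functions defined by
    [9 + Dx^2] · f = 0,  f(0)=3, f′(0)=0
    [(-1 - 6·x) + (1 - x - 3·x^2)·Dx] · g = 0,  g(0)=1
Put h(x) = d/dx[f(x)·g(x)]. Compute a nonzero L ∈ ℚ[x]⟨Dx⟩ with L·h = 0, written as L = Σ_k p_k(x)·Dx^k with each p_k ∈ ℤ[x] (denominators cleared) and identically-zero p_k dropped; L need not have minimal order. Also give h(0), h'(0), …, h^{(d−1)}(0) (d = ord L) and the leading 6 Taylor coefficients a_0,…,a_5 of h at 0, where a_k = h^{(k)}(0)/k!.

L = (-15 - 54·x - 135·x^2 + 162·x^3 + 243·x^4) + (6·x + 54·x^2 + 108·x^3)·Dx + (1 - 4·x - 9·x^2 + 18·x^3 + 27·x^4)·Dx^2  (order 2).
h: a_k = 3, -3, 45/2, 105/2, 1425/8, 17271/40, …
ICs: h(0) = 3, h′(0) = -3.

f: a_k = 3, 0, -27/2, 0, 81/8, 0, …
g: a_k = 1, 1, 4, 7, 19, 40, …
f·g: L₀ = L_f ⊗_s L_g, ord ≤ 2·1.
Differentiate: ansatz ord ≤ ord L₀ ⇒ L.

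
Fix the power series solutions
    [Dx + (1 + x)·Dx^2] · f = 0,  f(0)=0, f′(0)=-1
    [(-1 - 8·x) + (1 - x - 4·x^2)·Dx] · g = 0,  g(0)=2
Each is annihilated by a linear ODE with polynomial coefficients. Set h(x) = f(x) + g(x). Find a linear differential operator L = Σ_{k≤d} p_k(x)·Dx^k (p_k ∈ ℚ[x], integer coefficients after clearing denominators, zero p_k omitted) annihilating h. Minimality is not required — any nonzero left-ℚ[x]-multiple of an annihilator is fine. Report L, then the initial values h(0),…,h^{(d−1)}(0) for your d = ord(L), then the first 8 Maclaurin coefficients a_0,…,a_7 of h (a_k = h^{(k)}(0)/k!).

f: a_k = 0, -1, 1/2, -1/3, 1/4, -1/5, 1/6, -1/7, …
g: a_k = 2, 2, 10, 18, 58, 130, 362, 882, …
L₀ := lclm(L_f,L_g); ord L₀ ≤ 2+1.
L = (-74 - 562·x - 1120·x^2 - 1728·x^3 - 768·x^4)·Dx + (-52 - 576·x - 1636·x^2 - 3264·x^3 - 3488·x^4 - 1280·x^5)·Dx^2 + (11 + 41·x + 53·x^2 - 185·x^3 - 704·x^4 - 752·x^5 - 256·x^6)·Dx^3  (order 3).
h: a_k = 2, 1, 21/2, 53/3, 233/4, 649/5, 2173/6, 6173/7, …
ICs: h(0) = 2, h′(0) = 1, h′′(0) = 21.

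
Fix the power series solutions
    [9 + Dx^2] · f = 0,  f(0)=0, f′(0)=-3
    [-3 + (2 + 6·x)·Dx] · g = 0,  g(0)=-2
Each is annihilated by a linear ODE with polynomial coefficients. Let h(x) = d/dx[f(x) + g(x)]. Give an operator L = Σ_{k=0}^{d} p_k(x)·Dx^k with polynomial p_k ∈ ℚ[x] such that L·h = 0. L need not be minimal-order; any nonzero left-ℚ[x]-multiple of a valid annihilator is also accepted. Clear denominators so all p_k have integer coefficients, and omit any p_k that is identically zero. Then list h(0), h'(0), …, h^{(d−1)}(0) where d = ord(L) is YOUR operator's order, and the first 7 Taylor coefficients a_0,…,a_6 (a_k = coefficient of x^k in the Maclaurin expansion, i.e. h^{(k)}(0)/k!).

f: a_k = 0, -3, 0, 9/2, 0, -81/40, 0, …
g: a_k = -2, -3, 9/4, -27/8, 405/64, -1701/128, 15309/512, …
h₀=f+g: left-lcm gives L₀, ord ≤ 3.
Derive L from L₀ (diff closure).
L = (-513 - 648·x - 972·x^2) + (-126 - 810·x - 1944·x^2 - 1944·x^3)·Dx + (-57 - 72·x - 108·x^2)·Dx^2 + (-14 - 90·x - 216·x^2 - 216·x^3)·Dx^3  (order 3).
h: a_k = -6, 9/2, 27/8, 405/16, -9801/128, 45927/256, -2510433/5120, …
ICs: h(0) = -6, h′(0) = 9/2, h′′(0) = 27/4.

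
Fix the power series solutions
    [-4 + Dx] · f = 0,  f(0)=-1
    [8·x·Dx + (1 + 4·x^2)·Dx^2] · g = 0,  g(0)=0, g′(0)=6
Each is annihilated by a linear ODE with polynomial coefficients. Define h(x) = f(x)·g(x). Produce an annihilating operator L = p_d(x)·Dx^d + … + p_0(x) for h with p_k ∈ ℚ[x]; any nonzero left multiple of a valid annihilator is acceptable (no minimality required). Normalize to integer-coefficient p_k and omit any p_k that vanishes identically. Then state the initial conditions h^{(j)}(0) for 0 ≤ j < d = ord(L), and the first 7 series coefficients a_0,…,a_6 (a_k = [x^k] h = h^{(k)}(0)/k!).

f: a_k = -1, -4, -8, -32/3, -32/3, -128/15, -256/45, …
g: a_k = 0, 6, 0, -8, 0, 96/5, 0, …
f·g: L₀ = L_f ⊗_s L_g, ord ≤ 1·2.
L = (16 - 32·x + 64·x^2) + (-8 + 8·x - 32·x^2)·Dx + (1 + 4·x^2)·Dx^2  (order 2).
h: a_k = 0, -6, -24, -40, -32, -96/5, -128/3, …
ICs: h(0) = 0, h′(0) = -6.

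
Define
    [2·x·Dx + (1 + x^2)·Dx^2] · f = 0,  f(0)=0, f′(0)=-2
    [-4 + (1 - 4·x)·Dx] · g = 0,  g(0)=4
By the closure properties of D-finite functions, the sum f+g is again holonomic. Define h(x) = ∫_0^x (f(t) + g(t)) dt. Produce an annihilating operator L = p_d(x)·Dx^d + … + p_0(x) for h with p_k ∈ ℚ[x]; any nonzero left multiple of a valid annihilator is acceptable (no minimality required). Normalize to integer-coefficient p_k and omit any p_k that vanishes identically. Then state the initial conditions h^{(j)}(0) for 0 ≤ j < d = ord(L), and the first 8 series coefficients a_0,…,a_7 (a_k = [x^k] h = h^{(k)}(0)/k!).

L = (8 - 128·x - 24·x^2)·Dx^2 + (-49 + 8·x - 109·x^2 - 24·x^3)·Dx^3 + (4 - 15·x - 15·x^3 - 4·x^4)·Dx^4  (order 4).
h: a_k = 0, 4, 7, 64/3, 385/6, 1024/5, 3413/5, 16384/7, …
ICs: h(0) = 0, h′(0) = 4, h′′(0) = 14, h′′′(0) = 128.

f: a_k = 0, -2, 0, 2/3, 0, -2/5, 0, 2/7, …
g: a_k = 4, 16, 64, 256, 1024, 4096, 16384, 65536, …
Weyl lclm of L_f,L_g ⇒ L₀ (ord ≤ 3).
∫: right-multiply L₀ by Dx.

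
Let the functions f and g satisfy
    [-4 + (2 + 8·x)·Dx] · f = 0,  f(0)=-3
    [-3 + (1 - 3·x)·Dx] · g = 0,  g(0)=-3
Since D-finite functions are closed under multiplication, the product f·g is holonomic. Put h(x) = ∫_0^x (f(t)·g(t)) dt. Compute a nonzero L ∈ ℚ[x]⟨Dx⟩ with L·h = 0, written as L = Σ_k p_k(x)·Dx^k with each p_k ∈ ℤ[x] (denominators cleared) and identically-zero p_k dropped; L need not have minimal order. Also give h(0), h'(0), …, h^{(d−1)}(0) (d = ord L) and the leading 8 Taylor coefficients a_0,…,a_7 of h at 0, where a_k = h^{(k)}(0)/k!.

L = (5 + 6·x)·Dx + (-1 - x + 12·x^2)·Dx^2  (order 2).
h: a_k = 0, 9, 45/2, 39, 387/4, 1071/5, 1155/2, 1377, …
ICs: h(0) = 0, h′(0) = 9.

f: a_k = -3, -6, 6, -12, 30, -84, 252, -792, …
g: a_k = -3, -9, -27, -81, -243, -729, -2187, -6561, …
h₀=f·g: eliminate ⇒ L₀, order ≤ 1·1.
h=∫₀ˣh₀: take L = L₀·Dx.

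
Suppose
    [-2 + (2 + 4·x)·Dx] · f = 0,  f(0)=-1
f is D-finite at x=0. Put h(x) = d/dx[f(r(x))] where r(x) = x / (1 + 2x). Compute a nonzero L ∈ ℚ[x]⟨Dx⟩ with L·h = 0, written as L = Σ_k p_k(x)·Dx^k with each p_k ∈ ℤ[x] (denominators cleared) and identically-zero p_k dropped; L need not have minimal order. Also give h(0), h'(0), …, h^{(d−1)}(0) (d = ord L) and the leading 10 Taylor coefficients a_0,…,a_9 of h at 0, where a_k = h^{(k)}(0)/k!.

f: a_k = -1, -1, 1/2, -1/2, 5/8, -7/8, 21/16, -33/16, 429/128, -715/128, …
h₀=f(r): pull back L_f along r ⇒ L₀.
h=h₀': d/dx-closure on L₀ ⇒ L.
L = (-5 - 16·x) + (-1 - 6·x - 8·x^2)·Dx  (order 1).
h: a_k = -1, 5, -39/2, 141/2, -1995/8, 7059/8, -50435/16, 182461/16, -5347827/128, 19815255/128, …
ICs: h(0) = -1.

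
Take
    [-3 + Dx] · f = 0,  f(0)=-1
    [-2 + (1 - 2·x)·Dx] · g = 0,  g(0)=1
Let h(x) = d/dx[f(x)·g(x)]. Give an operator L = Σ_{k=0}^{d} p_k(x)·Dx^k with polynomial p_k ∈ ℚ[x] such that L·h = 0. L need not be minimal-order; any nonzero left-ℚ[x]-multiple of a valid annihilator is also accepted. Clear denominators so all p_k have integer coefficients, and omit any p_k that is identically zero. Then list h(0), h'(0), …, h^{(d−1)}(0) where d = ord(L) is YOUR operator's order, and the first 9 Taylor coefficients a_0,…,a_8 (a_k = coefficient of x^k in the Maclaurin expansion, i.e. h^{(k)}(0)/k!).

L = (29 - 60·x + 36·x^2) + (-5 + 16·x - 12·x^2)·Dx  (order 1).
h: a_k = -5, -29, -201/2, -563/2, -5711/8, -13755/8, -321193/80, -5139817/560, -92518893/4480, …
ICs: h(0) = -5.

f: a_k = -1, -3, -9/2, -9/2, -27/8, -81/40, -81/80, -243/560, -729/4480, …
g: a_k = 1, 2, 4, 8, 16, 32, 64, 128, 256, …
L₀ := L_f ⊗_s L_g (sym. prod.), ord ≤ 1.
Differentiate: ansatz ord ≤ ord L₀ ⇒ L.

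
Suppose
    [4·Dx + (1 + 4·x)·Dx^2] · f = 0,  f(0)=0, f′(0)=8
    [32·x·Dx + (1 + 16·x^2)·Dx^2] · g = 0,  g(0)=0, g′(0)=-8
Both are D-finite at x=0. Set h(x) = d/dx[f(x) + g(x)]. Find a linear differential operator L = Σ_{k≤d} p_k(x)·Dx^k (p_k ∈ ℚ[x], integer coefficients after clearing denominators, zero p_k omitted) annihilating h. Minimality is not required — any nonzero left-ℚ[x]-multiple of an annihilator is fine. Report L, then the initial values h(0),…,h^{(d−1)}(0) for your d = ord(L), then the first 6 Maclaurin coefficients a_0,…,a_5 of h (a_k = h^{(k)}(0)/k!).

f: a_k = 0, 8, -16, 128/3, -128, 2048/5, …
g: a_k = 0, -8, 0, 128/3, 0, -2048/5, …
f+g: L₀ = lclm(L_f,L_g), ord ≤ 2+2.
h₀' ⇒ L via d/dx closure of L₀.
L = (-32 - 384·x + 1536·x^2 + 2048·x^3) + (-16 - 64·x + 3072·x^3 + 4096·x^4)·Dx + (-1 + 4·x + 32·x^2 + 128·x^3 + 768·x^4 + 1024·x^5)·Dx^2  (order 2).
h: a_k = 0, -32, 256, -512, 0, -8192, …
ICs: h(0) = 0, h′(0) = -32.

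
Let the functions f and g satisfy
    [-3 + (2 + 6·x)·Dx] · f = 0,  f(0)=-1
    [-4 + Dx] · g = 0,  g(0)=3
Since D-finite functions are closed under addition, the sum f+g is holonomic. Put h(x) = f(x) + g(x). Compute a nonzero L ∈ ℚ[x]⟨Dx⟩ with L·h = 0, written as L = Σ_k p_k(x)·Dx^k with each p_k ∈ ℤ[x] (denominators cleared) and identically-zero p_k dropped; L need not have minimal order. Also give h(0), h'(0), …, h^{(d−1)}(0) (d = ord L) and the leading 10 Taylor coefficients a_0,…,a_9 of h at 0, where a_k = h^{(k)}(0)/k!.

L = (132 + 288·x) + (-73 - 384·x - 576·x^2)·Dx + (10 + 78·x + 144·x^2)·Dx^2  (order 2).
h: a_k = 2, 21/2, 201/8, 485/16, 4501/128, 24263/1280, 491779/15360, -5480803/215040, 312317461/3440640, -13165093297/61931520, …
ICs: h(0) = 2, h′(0) = 21/2.

f: a_k = -1, -3/2, 9/8, -27/16, 405/128, -1701/256, 15309/1024, -72171/2048, 2814669/32768, -14073345/65536, …
g: a_k = 3, 12, 24, 32, 32, 128/5, 256/15, 1024/105, 512/105, 2048/945, …
Weyl lclm of L_f,L_g ⇒ L₀ (ord ≤ 2).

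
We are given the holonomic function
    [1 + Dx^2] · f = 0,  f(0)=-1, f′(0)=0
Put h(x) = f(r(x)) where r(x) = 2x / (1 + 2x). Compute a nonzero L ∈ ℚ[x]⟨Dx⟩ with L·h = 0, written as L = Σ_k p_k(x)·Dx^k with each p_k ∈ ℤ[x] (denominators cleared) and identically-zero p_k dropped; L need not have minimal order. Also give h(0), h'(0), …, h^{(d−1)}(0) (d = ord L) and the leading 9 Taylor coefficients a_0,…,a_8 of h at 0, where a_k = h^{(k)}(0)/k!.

f: a_k = -1, 0, 1/2, 0, -1/24, 0, 1/720, 0, -1/40320, …
Substitute x→r, Dx→(1/r')Dx; clear ⇒ L₀.
L = 4 + (4 + 24·x + 48·x^2 + 32·x^3)·Dx + (1 + 8·x + 24·x^2 + 32·x^3 + 16·x^4)·Dx^2  (order 2).
h: a_k = -1, 0, 2, -8, 70/3, -176/3, 6004/45, -1392/5, 33398/63, …
ICs: h(0) = -1, h′(0) = 0.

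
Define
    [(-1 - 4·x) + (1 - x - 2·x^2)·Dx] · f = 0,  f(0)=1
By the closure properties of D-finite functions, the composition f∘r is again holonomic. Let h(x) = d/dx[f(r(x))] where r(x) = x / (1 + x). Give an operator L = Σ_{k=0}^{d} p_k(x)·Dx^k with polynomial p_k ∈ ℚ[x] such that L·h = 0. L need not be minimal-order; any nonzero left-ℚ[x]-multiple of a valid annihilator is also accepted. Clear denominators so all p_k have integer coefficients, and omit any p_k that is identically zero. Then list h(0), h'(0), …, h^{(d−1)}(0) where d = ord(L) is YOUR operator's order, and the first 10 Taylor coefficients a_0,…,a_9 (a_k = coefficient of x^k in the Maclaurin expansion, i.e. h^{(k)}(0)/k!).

L = (4 + 12·x + 36·x^2 + 20·x^3) + (-1 - 7·x - 9·x^2 + 7·x^3 + 10·x^4)·Dx  (order 1).
h: a_k = 1, 4, 0, 16, -20, 72, -140, 352, -756, 1720, …
ICs: h(0) = 1.

f: a_k = 1, 1, 3, 5, 11, 21, 43, 85, 171, 341, …
h₀=f(r): pull back L_f along r ⇒ L₀.
Derive L from L₀ (diff closure).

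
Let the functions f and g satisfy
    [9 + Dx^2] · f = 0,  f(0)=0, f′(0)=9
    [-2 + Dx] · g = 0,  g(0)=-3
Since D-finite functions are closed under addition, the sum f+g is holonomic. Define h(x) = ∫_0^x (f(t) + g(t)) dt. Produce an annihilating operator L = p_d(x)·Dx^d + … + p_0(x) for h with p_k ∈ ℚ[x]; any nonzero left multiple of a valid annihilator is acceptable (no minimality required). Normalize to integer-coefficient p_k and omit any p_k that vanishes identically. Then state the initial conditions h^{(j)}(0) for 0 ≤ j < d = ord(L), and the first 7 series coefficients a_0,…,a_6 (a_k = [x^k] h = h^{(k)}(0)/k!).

f: a_k = 0, 9, 0, -27/2, 0, 243/40, 0, …
g: a_k = -3, -6, -6, -4, -2, -4/5, -4/15, …
L₀ := lclm(L_f,L_g); ord L₀ ≤ 2+1.
h=∫₀ˣh₀: take L = L₀·Dx.
L = -18·Dx + 9·Dx^2 - 2·Dx^3 + Dx^4  (order 4).
h: a_k = 0, -3, 3/2, -2, -35/8, -2/5, 211/240, …
ICs: h(0) = 0, h′(0) = -3, h′′(0) = 3, h′′′(0) = -12.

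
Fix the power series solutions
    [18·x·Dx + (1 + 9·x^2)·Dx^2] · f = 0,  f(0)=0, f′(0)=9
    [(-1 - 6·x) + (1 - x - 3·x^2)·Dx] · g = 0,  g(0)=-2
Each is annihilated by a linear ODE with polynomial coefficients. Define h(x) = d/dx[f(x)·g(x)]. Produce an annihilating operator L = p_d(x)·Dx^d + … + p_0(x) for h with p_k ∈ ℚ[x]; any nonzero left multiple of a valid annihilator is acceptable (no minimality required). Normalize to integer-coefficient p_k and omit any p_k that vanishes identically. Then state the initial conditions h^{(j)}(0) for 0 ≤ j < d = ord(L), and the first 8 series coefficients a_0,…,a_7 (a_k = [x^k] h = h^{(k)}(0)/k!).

L = (-6 + 1134·x^2 + 1944·x^3 + 8748·x^4) + (6 + 42·x + 54·x^2 + 270·x^3 + 1944·x^4 + 5832·x^5)·Dx + (-1 - 2·x - 30·x^2 + 18·x^3 - 108·x^4 + 324·x^5 + 729·x^6)·Dx^2  (order 2).
h: a_k = -18, -36, -54, -288, -2088, -19008/5, -414/5, -535536/35, …
ICs: h(0) = -18, h′(0) = -36.

f: a_k = 0, 9, 0, -27, 0, 729/5, 0, -6561/7, …
g: a_k = -2, -2, -8, -14, -38, -80, -194, -434, …
Product ⇒ symmetric product L₀, ord ≤ 2.
h=h₀': d/dx-closure on L₀ ⇒ L.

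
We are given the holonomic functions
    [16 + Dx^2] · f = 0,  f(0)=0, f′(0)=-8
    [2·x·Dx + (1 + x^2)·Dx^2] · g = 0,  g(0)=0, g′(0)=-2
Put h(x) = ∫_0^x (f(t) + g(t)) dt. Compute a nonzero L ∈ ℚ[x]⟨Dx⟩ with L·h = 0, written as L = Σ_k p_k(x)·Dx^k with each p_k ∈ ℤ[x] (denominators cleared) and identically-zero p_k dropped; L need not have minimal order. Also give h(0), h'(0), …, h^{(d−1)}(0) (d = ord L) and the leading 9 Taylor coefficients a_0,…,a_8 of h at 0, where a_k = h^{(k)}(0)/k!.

f: a_k = 0, -8, 0, 64/3, 0, -256/15, 0, 2048/315, 0, …
g: a_k = 0, -2, 0, 2/3, 0, -2/5, 0, 2/7, 0, …
h₀=f+g: left-lcm gives L₀, ord ≤ 4.
∫: right-multiply L₀ by Dx.
L = (64·x + 704·x^3 + 256·x^5)·Dx^2 + (112 + 416·x^2 + 432·x^4 + 128·x^6)·Dx^3 + (4·x + 44·x^3 + 16·x^5)·Dx^4 + (7 + 26·x^2 + 27·x^4 + 8·x^6)·Dx^5  (order 5).
h: a_k = 0, 0, -5, 0, 11/2, 0, -131/45, 0, 1069/1260, …
ICs: h(0) = 0, h′(0) = 0, h′′(0) = -10, h′′′(0) = 0, h′′′′(0) = 132.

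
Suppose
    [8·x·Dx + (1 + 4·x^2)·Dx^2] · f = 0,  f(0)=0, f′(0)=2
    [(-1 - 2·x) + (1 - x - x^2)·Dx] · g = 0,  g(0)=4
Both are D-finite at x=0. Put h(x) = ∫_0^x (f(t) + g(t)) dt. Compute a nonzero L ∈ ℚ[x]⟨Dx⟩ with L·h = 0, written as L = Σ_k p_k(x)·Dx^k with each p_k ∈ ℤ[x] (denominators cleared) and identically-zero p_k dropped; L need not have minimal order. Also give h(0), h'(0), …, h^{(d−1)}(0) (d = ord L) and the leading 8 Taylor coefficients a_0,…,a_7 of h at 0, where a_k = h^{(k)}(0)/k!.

L = (16 - 64·x - 400·x^2 - 576·x^3 - 696·x^4 - 96·x^6)·Dx^2 + (-13 - 24·x - 22·x^2 - 204·x^3 - 548·x^4 - 488·x^5 - 48·x^6 - 96·x^7)·Dx^3 + (2 + 5·x + 14·x^2 - 2·x^3 + 13·x^4 - 92·x^5 - 48·x^6 - 16·x^7 - 16·x^8)·Dx^4  (order 4).
h: a_k = 0, 4, 3, 8/3, 7/3, 4, 32/5, 52/7, …
ICs: h(0) = 0, h′(0) = 4, h′′(0) = 6, h′′′(0) = 16.

f: a_k = 0, 2, 0, -8/3, 0, 32/5, 0, -128/7, …
g: a_k = 4, 4, 8, 12, 20, 32, 52, 84, …
Sum ⇒ L₀ = lclm(L_f,L_g) in ℚ(x)⟨Dx⟩.
∫: right-multiply L₀ by Dx.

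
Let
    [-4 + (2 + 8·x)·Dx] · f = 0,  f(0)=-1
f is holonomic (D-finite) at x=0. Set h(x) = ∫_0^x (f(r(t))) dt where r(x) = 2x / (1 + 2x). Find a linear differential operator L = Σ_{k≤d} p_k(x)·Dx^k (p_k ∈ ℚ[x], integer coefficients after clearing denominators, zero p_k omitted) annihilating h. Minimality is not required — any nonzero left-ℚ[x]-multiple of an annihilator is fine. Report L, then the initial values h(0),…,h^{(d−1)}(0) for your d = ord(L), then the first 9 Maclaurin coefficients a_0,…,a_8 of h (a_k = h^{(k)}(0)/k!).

f: a_k = -1, -2, 2, -4, 10, -28, 84, -264, 858, …
h₀=f(r): pull back L_f along r ⇒ L₀.
h=∫₀ˣh₀: take L = L₀·Dx.
L = -4·Dx + (1 + 12·x + 20·x^2)·Dx^2  (order 2).
h: a_k = 0, -1, -2, 16/3, -20, 96, -544, 24064/7, -23392, …
ICs: h(0) = 0, h′(0) = -1.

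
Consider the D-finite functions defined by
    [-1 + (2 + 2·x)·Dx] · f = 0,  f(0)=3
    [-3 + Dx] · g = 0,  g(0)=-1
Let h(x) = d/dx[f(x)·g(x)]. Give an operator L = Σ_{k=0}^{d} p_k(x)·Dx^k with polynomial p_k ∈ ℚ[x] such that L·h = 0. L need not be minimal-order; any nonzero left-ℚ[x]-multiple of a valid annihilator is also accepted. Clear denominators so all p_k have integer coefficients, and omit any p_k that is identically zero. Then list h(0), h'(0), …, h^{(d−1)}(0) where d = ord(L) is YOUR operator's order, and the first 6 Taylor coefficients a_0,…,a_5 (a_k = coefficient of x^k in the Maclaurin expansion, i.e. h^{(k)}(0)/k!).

f: a_k = 3, 3/2, -3/8, 3/16, -15/128, 21/256, …
g: a_k = -1, -3, -9/2, -9/2, -27/8, -81/40, …
L₀ := L_f ⊗_s L_g (sym. prod.), ord ≤ 1.
h=h₀': d/dx-closure on L₀ ⇒ L.
L = (47 + 84·x + 36·x^2) + (-14 - 26·x - 12·x^2)·Dx  (order 1).
h: a_k = -21/2, -141/4, -927/16, -2001/32, -12831/256, -81567/2560, …
ICs: h(0) = -21/2.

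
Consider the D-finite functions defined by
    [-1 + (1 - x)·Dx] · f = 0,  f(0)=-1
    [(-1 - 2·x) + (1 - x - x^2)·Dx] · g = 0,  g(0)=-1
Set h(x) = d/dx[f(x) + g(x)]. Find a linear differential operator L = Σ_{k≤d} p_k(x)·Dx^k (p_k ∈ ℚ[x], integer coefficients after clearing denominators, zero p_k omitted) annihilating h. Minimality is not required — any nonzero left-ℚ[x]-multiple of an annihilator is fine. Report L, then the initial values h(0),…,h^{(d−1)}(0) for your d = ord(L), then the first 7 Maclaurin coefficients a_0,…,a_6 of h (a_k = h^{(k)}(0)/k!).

L = (-6 - 24·x - 24·x^3 + 6·x^4) + (6 + 6·x - 6·x^2 - 21·x^4 + 6·x^5)·Dx + (-1 + 2·x - 3·x^2 + 6·x^3 - 2·x^4 - 3·x^5 + x^6)·Dx^2  (order 2).
h: a_k = -2, -6, -12, -24, -45, -84, -154, …
ICs: h(0) = -2, h′(0) = -6.

f: a_k = -1, -1, -1, -1, -1, -1, -1, …
g: a_k = -1, -1, -2, -3, -5, -8, -13, …
Weyl lclm of L_f,L_g ⇒ L₀ (ord ≤ 2).
h=h₀': d/dx-closure on L₀ ⇒ L.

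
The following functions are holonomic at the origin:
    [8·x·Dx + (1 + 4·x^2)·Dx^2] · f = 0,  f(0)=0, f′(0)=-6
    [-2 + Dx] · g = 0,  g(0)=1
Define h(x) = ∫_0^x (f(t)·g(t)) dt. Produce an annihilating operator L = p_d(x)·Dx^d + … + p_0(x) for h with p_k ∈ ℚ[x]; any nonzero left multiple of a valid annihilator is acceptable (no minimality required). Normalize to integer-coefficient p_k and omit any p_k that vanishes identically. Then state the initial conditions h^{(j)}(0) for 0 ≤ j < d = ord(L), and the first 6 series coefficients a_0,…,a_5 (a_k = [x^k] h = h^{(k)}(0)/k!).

L = (4 - 16·x + 16·x^2)·Dx + (-4 + 8·x - 16·x^2)·Dx^2 + (1 + 4·x^2)·Dx^3  (order 3).
h: a_k = 0, 0, -3, -4, -1, 8/5, …
ICs: h(0) = 0, h′(0) = 0, h′′(0) = -6.

f: a_k = 0, -6, 0, 8, 0, -96/5, …
g: a_k = 1, 2, 2, 4/3, 2/3, 4/15, …
f·g: L₀ = L_f ⊗_s L_g, ord ≤ 2·1.
Integrate: L := L₀·Dx.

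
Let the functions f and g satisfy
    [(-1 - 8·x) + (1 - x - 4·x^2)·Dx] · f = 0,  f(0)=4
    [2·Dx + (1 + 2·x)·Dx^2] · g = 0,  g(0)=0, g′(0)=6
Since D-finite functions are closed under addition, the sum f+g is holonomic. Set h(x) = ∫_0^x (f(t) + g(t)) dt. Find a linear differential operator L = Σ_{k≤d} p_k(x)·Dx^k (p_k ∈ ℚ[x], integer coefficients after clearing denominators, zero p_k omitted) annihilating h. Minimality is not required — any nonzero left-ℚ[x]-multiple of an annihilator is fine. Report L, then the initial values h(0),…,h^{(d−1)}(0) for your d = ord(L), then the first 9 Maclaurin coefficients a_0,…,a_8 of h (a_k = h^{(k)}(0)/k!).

f: a_k = 4, 4, 20, 36, 116, 260, 724, 1764, 4660, …
g: a_k = 0, 6, -6, 8, -12, 96/5, -32, 384/7, -96, …
Weyl lclm of L_f,L_g ⇒ L₀ (ord ≤ 3).
Integrate: L := L₀·Dx.
L = (94 + 644·x + 1664·x^2 + 1920·x^3 + 1536·x^4)·Dx^2 + (23 + 324·x + 1448·x^2 + 3072·x^3 + 3904·x^4 + 2560·x^5)·Dx^3 + (-6 - 35·x - 53·x^2 + 98·x^3 + 528·x^4 + 864·x^5 + 512·x^6)·Dx^4  (order 4).
h: a_k = 0, 4, 5, 14/3, 11, 104/5, 698/15, 692/7, 3183/14, …
ICs: h(0) = 0, h′(0) = 4, h′′(0) = 10, h′′′(0) = 28.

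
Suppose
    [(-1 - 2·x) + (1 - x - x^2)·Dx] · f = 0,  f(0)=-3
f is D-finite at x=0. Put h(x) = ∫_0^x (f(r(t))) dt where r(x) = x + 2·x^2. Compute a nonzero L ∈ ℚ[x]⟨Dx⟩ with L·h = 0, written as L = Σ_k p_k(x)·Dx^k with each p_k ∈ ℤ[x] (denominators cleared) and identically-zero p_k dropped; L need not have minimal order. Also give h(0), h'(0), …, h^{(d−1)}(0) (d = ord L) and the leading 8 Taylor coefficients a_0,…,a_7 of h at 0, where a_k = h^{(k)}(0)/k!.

L = (1 + 6·x + 12·x^2 + 16·x^3)·Dx + (-1 + x + 3·x^2 + 4·x^3 + 4·x^4)·Dx^2  (order 2).
h: a_k = 0, -3, -3/2, -4, -33/4, -93/5, -42, -711/7, …
ICs: h(0) = 0, h′(0) = -3.

f: a_k = -3, -3, -6, -9, -15, -24, -39, -63, …
f∘r: x↦r, Dx↦Dx/r' in L_f ⇒ L₀.
∫: right-multiply L₀ by Dx.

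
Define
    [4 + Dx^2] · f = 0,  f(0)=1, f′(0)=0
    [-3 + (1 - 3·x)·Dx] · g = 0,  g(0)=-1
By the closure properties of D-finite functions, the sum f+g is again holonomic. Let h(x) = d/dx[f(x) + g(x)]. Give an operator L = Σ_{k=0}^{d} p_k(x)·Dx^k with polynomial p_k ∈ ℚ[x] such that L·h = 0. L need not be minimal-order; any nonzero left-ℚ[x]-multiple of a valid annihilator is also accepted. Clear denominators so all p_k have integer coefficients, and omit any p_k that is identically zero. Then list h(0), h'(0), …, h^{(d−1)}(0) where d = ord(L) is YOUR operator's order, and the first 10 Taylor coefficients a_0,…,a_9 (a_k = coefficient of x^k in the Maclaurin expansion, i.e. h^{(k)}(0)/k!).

L = (1344 - 288·x + 432·x^2) + (-116 + 396·x - 216·x^2 + 216·x^3)·Dx + (336 - 72·x + 108·x^2)·Dx^2 + (-29 + 99·x - 54·x^2 + 54·x^3)·Dx^3  (order 3).
h: a_k = -3, -22, -81, -964/3, -1215, -65618/15, -15309, -16533704/315, -177147, -1674039158/2835, …
ICs: h(0) = -3, h′(0) = -22, h′′(0) = -162.

f: a_k = 1, 0, -2, 0, 2/3, 0, -4/45, 0, 2/315, 0, …
g: a_k = -1, -3, -9, -27, -81, -243, -729, -2187, -6561, -19683, …
Sum ⇒ L₀ = lclm(L_f,L_g) in ℚ(x)⟨Dx⟩.
Differentiate: ansatz ord ≤ ord L₀ ⇒ L.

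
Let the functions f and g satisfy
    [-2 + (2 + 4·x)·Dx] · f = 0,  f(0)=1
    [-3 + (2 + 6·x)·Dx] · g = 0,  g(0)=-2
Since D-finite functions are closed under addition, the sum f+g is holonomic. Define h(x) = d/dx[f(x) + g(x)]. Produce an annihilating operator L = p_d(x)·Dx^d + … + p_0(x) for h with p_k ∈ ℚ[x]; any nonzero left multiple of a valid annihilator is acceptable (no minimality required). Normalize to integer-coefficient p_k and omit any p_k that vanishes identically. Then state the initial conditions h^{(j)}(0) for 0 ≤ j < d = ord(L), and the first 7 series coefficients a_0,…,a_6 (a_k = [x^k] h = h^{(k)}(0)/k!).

L = -9 + (-15 - 36·x)·Dx + (-2 - 10·x - 12·x^2)·Dx^2  (order 2).
h: a_k = -2, 7/2, -69/8, 365/16, -7945/128, 43911/256, -490413/1024, …
ICs: h(0) = -2, h′(0) = 7/2.

f: a_k = 1, 1, -1/2, 1/2, -5/8, 7/8, -21/16, …
g: a_k = -2, -3, 9/4, -27/8, 405/64, -1701/128, 15309/512, …
L₀ := lclm(L_f,L_g); ord L₀ ≤ 1+1.
Differentiate: ansatz ord ≤ ord L₀ ⇒ L.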